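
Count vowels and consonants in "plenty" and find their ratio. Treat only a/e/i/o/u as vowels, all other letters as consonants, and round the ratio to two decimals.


Word: "plenty"
Vowels (a,e,i,o,u): 1
Consonants: 5
Ratio = 1/5
= 0.20


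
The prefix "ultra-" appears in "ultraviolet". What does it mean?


Prefix: ultra-
Example: ultraviolet (ultra- + violet)
Meaning = beyond


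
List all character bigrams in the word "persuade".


Word: "persuade" (length 8)
Number of bigrams = 8 - 2 + 1 = 7
  Position 0: "pe"
  Position 1: "er"
  Position 2: "rs"
  Position 3: "su"
  Position 4: "ua"
  Position 5: "ad"
  Position 6: "de"
Bigrams = "pe", "er", "rs", "su", "ua", "ad", "de"


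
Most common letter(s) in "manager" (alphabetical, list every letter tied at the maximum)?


Word: "manager"
Letter counts:
  'a': 2
  'e': 1
  'g': 1
  'm': 1
  'n': 1
  'r': 1
Maximum count = 2
Most frequent = 'a' (2 times each)


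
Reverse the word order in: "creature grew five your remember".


Original: "creature grew five your remember"
Words (1..n): creature | grew | five | your | remember
Reversed (n..1): remember | your | five | grew | creature
Result = "remember your five grew creature"


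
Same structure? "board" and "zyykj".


Pattern of "board": [0, 1, 2, 3, 4]
Pattern of "zyykj": [0, 1, 1, 2, 3]
Patterns do not match
Same pattern = No


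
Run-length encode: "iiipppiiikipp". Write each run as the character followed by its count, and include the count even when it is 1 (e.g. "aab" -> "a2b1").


String: "iiipppiiikipp"
Scanning for consecutive runs:
  'i' x 3
  'p' x 3
  'i' x 3
  'k' x 1
  'i' x 1
  'p' x 2
RLE = "i3p3i3k1i1p2"


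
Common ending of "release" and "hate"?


Word 1: "release"
Word 2: "hate"
Comparing from end:
  Pos -1: 'e' == 'e'
  Pos -2: 's' != 't' (stop)
LCS = "e" (length 1)


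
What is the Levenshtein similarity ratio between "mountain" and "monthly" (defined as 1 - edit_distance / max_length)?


Word 1: "mountain" (length 8)
Word 2: "monthly" (length 7)
One optimal edit sequence:
  1. keep 'm'
  2. keep 'o'
  3. delete 'u'  (+1)
  4. keep 'n'
  5. keep 't'
  6. substitute 'a' -> 'h'  (+1)
  7. substitute 'i' -> 'l'  (+1)
  8. substitute 'n' -> 'y'  (+1)
Edit distance = 4
Max length = max(8, 7) = 8
Similarity = 1 - 4/8
= 0.5000


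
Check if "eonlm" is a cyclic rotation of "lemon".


Word: "lemon", Candidate: "eonlm"
Method: check if candidate is substring of word+word
"lemonlemon" contains "eonlm"? No
Is rotation = No


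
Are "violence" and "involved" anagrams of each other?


Word 1: "violence" → sorted: ceeilnov
Word 2: "involved" → sorted: deilnovv
Same letters? ceeilnov != deilnovv
Anagram = No


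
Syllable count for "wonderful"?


Word: "wonderful"
Syllable breakdown: won / der / ful
Counting: 3 parts
= 3 syllables


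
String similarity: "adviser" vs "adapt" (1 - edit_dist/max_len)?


Word 1: "adviser" (length 7)
Word 2: "adapt" (length 5)
One optimal edit sequence:
  1. keep 'a'
  2. keep 'd'
  3. delete 'v'  (+1)
  4. delete 'i'  (+1)
  5. substitute 's' -> 'a'  (+1)
  6. substitute 'e' -> 'p'  (+1)
  7. substitute 'r' -> 't'  (+1)
Edit distance = 5
Max length = max(7, 5) = 7
Similarity = 1 - 5/7
= 0.2857


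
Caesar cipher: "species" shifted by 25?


Word: "species"
Shift: 25
Each letter → (letter + shift) mod 26:
  's' (18) + 25 = 17 → 'r'
  'p' (15) + 25 = 14 → 'o'
  'e' (4) + 25 = 3 → 'd'
  'c' (2) + 25 = 1 → 'b'
  'i' (8) + 25 = 7 → 'h'
  'e' (4) + 25 = 3 → 'd'
  's' (18) + 25 = 17 → 'r'
Result = "rodbhdr"


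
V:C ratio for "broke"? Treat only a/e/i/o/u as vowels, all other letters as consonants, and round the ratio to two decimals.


Word: "broke"
Vowels (a,e,i,o,u): 2
Consonants: 3
Ratio = 2/3
= 0.67


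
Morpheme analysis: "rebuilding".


Word: "rebuilding"
Morphemes: re- + build + -ing
Each morpheme carries meaning
= 3 morphemes


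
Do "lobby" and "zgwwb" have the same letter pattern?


Pattern of "lobby": [0, 1, 2, 2, 3]
Pattern of "zgwwb": [0, 1, 2, 2, 3]
Patterns match
Same pattern = Yes


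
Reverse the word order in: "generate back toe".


Original: "generate back toe"
Words (1..n): generate | back | toe
Reversed (n..1): toe | back | generate
Result = "toe back generate"


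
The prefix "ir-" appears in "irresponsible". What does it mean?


Prefix: ir-
As in: irresponsible -> ir- + responsible
Meaning = not


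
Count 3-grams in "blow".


Word: "blow" (length 4)
Number of 3-grams = length - 3 + 1 = 4 - 3 + 1
= 2


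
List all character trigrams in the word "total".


Word: "total" (length 5)
Number of trigrams = 5 - 3 + 1 = 3
  Position 0: "tot"
  Position 1: "ota"
  Position 2: "tal"
Trigrams = "tot", "ota", "tal"


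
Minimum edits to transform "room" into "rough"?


Word 1: "room" (length 4)
Word 2: "rough" (length 5)
One optimal edit sequence (insert/delete/substitute each cost 1):
  1. keep 'r'
  2. keep 'o'
  3. insert 'u'  (+1)
  4. substitute 'o' -> 'g'  (+1)
  5. substitute 'm' -> 'h'  (+1)
Total edit operations: 3
Edit distance = 3


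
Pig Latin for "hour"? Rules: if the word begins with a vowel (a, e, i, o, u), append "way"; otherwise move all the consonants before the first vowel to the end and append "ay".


Word: "hour"
Starts with consonant(s) → move to end, add 'ay'
Consonant cluster: "h"
Pig Latin = "ourhay"


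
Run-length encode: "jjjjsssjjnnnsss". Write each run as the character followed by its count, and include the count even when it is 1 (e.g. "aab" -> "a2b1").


String: "jjjjsssjjnnnsss"
Scanning for consecutive runs:
  'j' x 4
  's' x 3
  'j' x 2
  'n' x 3
  's' x 3
RLE = "j4s3j2n3s3"


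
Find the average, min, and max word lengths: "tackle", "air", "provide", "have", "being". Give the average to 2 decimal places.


Lengths: "tackle"=6, "air"=3, "provide"=7, "have"=4, "being"=5
Sum = 25, Count = 5
Average = 25/5 = 5.00
= avg=5.00, min=3, max=7


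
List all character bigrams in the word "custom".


Word: "custom" (length 6)
Number of bigrams = 6 - 2 + 1 = 5
  Position 0: "cu"
  Position 1: "us"
  Position 2: "st"
  Position 3: "to"
  Position 4: "om"
Bigrams = "cu", "us", "st", "to", "om"


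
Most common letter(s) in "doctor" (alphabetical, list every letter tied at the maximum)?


Word: "doctor"
Letter counts:
  'c': 1
  'd': 1
  'o': 2
  'r': 1
  't': 1
Maximum count = 2
Most frequent = 'o' (2 times each)


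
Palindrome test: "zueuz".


Word: "zueuz"
Reversed: "zueuz"
Forward == Backward? zueuz == zueuz
Palindrome = Yes


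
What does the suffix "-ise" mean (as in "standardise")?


Suffix: -ise
Example: standardise (standard + -ise)
Meaning = to make


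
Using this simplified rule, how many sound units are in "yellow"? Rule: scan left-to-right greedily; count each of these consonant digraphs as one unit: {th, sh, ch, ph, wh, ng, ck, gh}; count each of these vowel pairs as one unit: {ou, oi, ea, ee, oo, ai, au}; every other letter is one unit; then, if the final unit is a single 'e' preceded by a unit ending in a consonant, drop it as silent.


Word: "yellow" (6 letters)
Left-to-right scan:
  [1] 'y' (letter)
  [2] 'e' (letter)
  [3] 'l' (letter)
  [4] 'l' (letter)
  [5] 'o' (letter)
  [6] 'w' (letter)
Units from scan: 6
Sound units = 6 units


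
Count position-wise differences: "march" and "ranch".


Comparing character by character (same length = 5):
  Pos 0: 'm' vs 'r' !=
  Pos 1: 'a' vs 'a' =
  Pos 2: 'r' vs 'n' !=
  Pos 3: 'c' vs 'c' =
  Pos 4: 'h' vs 'h' =
Hamming distance = 2


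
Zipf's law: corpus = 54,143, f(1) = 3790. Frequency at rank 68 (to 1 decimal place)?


Zipf's law: f(r) = f(1) / r
f(1) = 3790
f(68) = 3790 / 68
= 55.7 occurrences


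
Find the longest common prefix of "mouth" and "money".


Word 1: "mouth"
Word 2: "money"
Comparing from start:
  Pos 0: 'm' == 'm'
  Pos 1: 'o' == 'o'
  Pos 2: 'u' != 'n' (stop)
LCP = "mo" (length 2)


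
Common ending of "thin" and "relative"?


Word 1: "thin"
Word 2: "relative"
Comparing from end:
  Pos -1: 'n' != 'e' (stop)
LCS = "" (length 0)


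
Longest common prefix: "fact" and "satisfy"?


Word 1: "fact"
Word 2: "satisfy"
Comparing from start:
  Pos 0: 'f' != 's' (stop)
LCP = "" (length 0)


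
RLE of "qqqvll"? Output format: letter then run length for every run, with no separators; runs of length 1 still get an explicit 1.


String: "qqqvll"
Scanning for consecutive runs:
  'q' x 3
  'v' x 1
  'l' x 2
RLE = "q3v1l2"


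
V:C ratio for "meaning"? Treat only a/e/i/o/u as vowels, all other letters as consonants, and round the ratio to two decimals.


Word: "meaning"
Vowels (a,e,i,o,u): 3
Consonants: 4
Ratio = 3/4
= 0.75


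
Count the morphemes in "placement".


Word: "placement"
Morphemes: place + -ment
Each morpheme carries meaning
= 2 morphemes


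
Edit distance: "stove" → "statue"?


Word 1: "stove" (length 5)
Word 2: "statue" (length 6)
One optimal edit sequence (insert/delete/substitute each cost 1):
  1. keep 's'
  2. keep 't'
  3. insert 'a'  (+1)
  4. substitute 'o' -> 't'  (+1)
  5. substitute 'v' -> 'u'  (+1)
  6. keep 'e'
Total edit operations: 3
Edit distance = 3


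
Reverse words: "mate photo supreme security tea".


Original: "mate photo supreme security tea"
Words (1..n): mate | photo | supreme | security | tea
Reversed (n..1): tea | security | supreme | photo | mate
Result = "tea security supreme photo mate"


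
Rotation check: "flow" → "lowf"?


Word: "flow", Candidate: "lowf"
Method: check if candidate is substring of word+word
"flowflow" contains "lowf"? Yes
Is rotation = Yes


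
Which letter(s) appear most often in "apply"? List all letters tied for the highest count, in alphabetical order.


Word: "apply"
Letter counts:
  'a': 1
  'l': 1
  'p': 2
  'y': 1
Maximum count = 2
Most frequent = 'p' (2 times each)


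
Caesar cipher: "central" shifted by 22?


Word: "central"
Shift: 22
Each letter → (letter + shift) mod 26:
  'c' (2) + 22 = 24 → 'y'
  'e' (4) + 22 = 0 → 'a'
  'n' (13) + 22 = 9 → 'j'
  't' (19) + 22 = 15 → 'p'
  'r' (17) + 22 = 13 → 'n'
  'a' (0) + 22 = 22 → 'w'
  'l' (11) + 22 = 7 → 'h'
Result = "yajpnwh"


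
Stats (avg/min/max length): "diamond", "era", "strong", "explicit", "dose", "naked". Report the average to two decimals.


Lengths: "diamond"=7, "era"=3, "strong"=6, "explicit"=8, "dose"=4, "naked"=5
Sum = 33, Count = 6
Average = 33/6 = 5.50
= avg=5.50, min=3, max=8


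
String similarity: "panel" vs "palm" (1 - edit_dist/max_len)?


Word 1: "panel" (length 5)
Word 2: "palm" (length 4)
One optimal edit sequence:
  1. keep 'p'
  2. keep 'a'
  3. delete 'n'  (+1)
  4. substitute 'e' -> 'l'  (+1)
  5. substitute 'l' -> 'm'  (+1)
Edit distance = 3
Max length = max(5, 4) = 5
Similarity = 1 - 3/5
= 0.4000


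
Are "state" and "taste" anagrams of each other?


Word 1: "state" → sorted: aestt
Word 2: "taste" → sorted: aestt
Same letters? aestt == aestt
Anagram = Yes


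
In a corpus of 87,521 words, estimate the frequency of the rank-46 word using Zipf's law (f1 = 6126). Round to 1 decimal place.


Zipf's law: f(r) = f(1) / r
f(1) = 6126
f(46) = 6126 / 46
= 133.2 occurrences


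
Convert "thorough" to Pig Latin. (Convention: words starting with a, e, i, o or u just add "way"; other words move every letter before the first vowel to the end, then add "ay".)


Word: "thorough"
Starts with consonant(s) → move to end, add 'ay'
Consonant cluster: "th"
Pig Latin = "oroughthay"


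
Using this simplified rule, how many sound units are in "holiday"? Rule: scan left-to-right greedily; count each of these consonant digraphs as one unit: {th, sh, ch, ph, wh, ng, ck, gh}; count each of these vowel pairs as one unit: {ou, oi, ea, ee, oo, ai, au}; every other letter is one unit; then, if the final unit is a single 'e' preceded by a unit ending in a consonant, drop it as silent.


Word: "holiday" (7 letters)
Left-to-right scan:
  (1) 'h' (letter)
  (2) 'o' (letter)
  (3) 'l' (letter)
  (4) 'i' (letter)
  (5) 'd' (letter)
  (6) 'a' (letter)
  (7) 'y' (letter)
Units from scan: 7
Sound units = 7 units


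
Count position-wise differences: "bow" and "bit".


Comparing character by character (same length = 3):
  Pos 0: 'b' vs 'b' =
  Pos 1: 'o' vs 'i' !=
  Pos 2: 'w' vs 't' !=
Hamming distance = 2


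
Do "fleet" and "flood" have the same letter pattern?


Pattern of "fleet": [0, 1, 2, 2, 3]
Pattern of "flood": [0, 1, 2, 2, 3]
Patterns match
Same pattern = Yes


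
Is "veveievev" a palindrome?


Word: "veveievev"
Reversed: "veveievev"
Forward == Backward? veveievev == veveievev
Palindrome = Yes


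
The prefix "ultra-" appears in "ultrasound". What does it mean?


Prefix: ultra-
Example: ultrasound (ultra- + sound)
Meaning = beyond


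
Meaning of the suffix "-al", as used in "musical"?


Suffix: -al
Example: musical (music + -al)
Meaning = relating to


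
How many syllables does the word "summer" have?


Word: "summer"
Syllable breakdown: sum · mer
Counting: 2 parts
= 2 syllables


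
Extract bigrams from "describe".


Word: "describe" (length 8)
Number of bigrams = 8 - 2 + 1 = 7
  Position 0: "de"
  Position 1: "es"
  Position 2: "sc"
  Position 3: "cr"
  Position 4: "ri"
  Position 5: "ib"
  Position 6: "be"
Bigrams = "de", "es", "sc", "cr", "ri", "ib", "be"


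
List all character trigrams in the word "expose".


Word: "expose" (length 6)
Number of trigrams = 6 - 3 + 1 = 4
  Position 0: "exp"
  Position 1: "xpo"
  Position 2: "pos"
  Position 3: "ose"
Trigrams = "exp", "xpo", "pos", "ose"


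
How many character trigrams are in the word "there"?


Word: "there" (length 5)
Number of 3-grams = length - 3 + 1 = 5 - 3 + 1
= 3


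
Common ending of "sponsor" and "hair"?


Word 1: "sponsor"
Word 2: "hair"
Comparing from end:
  Pos -1: 'r' == 'r'
  Pos -2: 'o' != 'i' (stop)
LCS = "r" (length 1)


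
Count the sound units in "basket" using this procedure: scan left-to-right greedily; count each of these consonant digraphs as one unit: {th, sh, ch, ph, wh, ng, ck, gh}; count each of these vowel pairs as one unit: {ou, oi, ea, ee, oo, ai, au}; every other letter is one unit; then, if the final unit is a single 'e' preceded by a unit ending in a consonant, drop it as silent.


Word: "basket" (6 letters)
Left-to-right scan:
  (1) 'b' (letter)
  (2) 'a' (letter)
  (3) 's' (letter)
  (4) 'k' (letter)
  (5) 'e' (letter)
  (6) 't' (letter)
Units from scan: 6
Sound units = 6 units


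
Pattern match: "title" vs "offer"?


Pattern of "title": [0, 1, 0, 2, 3]
Pattern of "offer": [0, 1, 1, 2, 3]
Patterns do not match
Same pattern = No


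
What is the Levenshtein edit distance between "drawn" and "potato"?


Word 1: "drawn" (length 5)
Word 2: "potato" (length 6)
One optimal edit sequence (insert/delete/substitute each cost 1):
  1. insert 'p'  (+1)
  2. substitute 'd' -> 'o'  (+1)
  3. substitute 'r' -> 't'  (+1)
  4. keep 'a'
  5. substitute 'w' -> 't'  (+1)
  6. substitute 'n' -> 'o'  (+1)
Total edit operations: 5
Edit distance = 5


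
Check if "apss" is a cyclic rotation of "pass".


Word: "pass", Candidate: "apss"
Method: check if candidate is substring of word+word
"passpass" contains "apss"? No
Is rotation = No


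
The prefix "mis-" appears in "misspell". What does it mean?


Prefix: mis-
Example: misspell (mis- + spell)
Meaning = wrongly


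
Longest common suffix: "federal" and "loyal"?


Word 1: "federal"
Word 2: "loyal"
Comparing from end:
  Pos -1: 'l' == 'l'
  Pos -2: 'a' == 'a'
  Pos -3: 'r' != 'y' (stop)
LCS = "al" (length 2)


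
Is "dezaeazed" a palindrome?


Word: "dezaeazed"
Reversed: "dezaeazed"
Forward == Backward? dezaeazed == dezaeazed
Palindrome = Yes


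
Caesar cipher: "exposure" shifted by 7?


Word: "exposure"
Shift: 7
Each letter → (letter + shift) mod 26:
  'e' (4) + 7 = 11 → 'l'
  'x' (23) + 7 = 4 → 'e'
  'p' (15) + 7 = 22 → 'w'
  'o' (14) + 7 = 21 → 'v'
  's' (18) + 7 = 25 → 'z'
  'u' (20) + 7 = 1 → 'b'
  'r' (17) + 7 = 24 → 'y'
  'e' (4) + 7 = 11 → 'l'
Result = "lewvzbyl"


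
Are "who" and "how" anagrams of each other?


Word 1: "who" → sorted: how
Word 2: "how" → sorted: how
Same letters? how == how
Anagram = Yes


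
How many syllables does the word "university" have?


Word: "university"
Syllable breakdown: u · ni · ver · si · ty
Counting: 5 parts
= 5 syllables


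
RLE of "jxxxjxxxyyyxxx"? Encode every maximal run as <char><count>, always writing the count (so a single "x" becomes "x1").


String: "jxxxjxxxyyyxxx"
Scanning for consecutive runs:
  'j' x 1
  'x' x 3
  'j' x 1
  'x' x 3
  'y' x 3
  'x' x 3
RLE = "j1x3j1x3y3x3"


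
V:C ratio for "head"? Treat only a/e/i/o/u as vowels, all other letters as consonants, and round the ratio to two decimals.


Word: "head"
Vowels (a,e,i,o,u): 2
Consonants: 2
Ratio = 2/2
= 1.00


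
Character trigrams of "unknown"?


Word: "unknown" (length 7)
Number of trigrams = 7 - 3 + 1 = 5
  Position 0: "unk"
  Position 1: "nkn"
  Position 2: "kno"
  Position 3: "now"
  Position 4: "own"
Trigrams = "unk", "nkn", "kno", "now", "own"


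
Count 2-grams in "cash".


Word: "cash" (length 4)
Number of 2-grams = length - 2 + 1 = 4 - 2 + 1
= 3


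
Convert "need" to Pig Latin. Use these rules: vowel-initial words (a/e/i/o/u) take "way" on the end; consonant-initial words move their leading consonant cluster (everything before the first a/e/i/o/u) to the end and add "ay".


Word: "need"
Starts with consonant(s) → move to end, add 'ay'
Consonant cluster: "n"
Pig Latin = "eednay"


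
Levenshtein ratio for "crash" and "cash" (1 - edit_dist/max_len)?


Word 1: "crash" (length 5)
Word 2: "cash" (length 4)
One optimal edit sequence:
  1. keep 'c'
  2. delete 'r'  (+1)
  3. keep 'a'
  4. keep 's'
  5. keep 'h'
Edit distance = 1
Max length = max(5, 4) = 5
Similarity = 1 - 1/5
= 0.8000


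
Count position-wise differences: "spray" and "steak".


Comparing character by character (same length = 5):
  Pos 0: 's' vs 's' =
  Pos 1: 'p' vs 't' !=
  Pos 2: 'r' vs 'e' !=
  Pos 3: 'a' vs 'a' =
  Pos 4: 'y' vs 'k' !=
Hamming distance = 3


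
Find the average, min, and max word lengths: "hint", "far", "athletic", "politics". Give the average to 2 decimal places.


Lengths: "hint"=4, "far"=3, "athletic"=8, "politics"=8
Sum = 23, Count = 4
Average = 23/4 = 5.75
= avg=5.75, min=3, max=8


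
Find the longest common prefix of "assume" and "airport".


Word 1: "assume"
Word 2: "airport"
Comparing from start:
  Pos 0: 'a' == 'a'
  Pos 1: 's' != 'i' (stop)
LCP = "a" (length 1)


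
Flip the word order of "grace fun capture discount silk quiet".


Original: "grace fun capture discount silk quiet"
Words (1..n): grace | fun | capture | discount | silk | quiet
Reversed (n..1): quiet | silk | discount | capture | fun | grace
Result = "quiet silk discount capture fun grace"


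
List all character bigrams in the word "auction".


Word: "auction" (length 7)
Number of bigrams = 7 - 2 + 1 = 6
  Position 0: "au"
  Position 1: "uc"
  Position 2: "ct"
  Position 3: "ti"
  Position 4: "io"
  Position 5: "on"
Bigrams = "au", "uc", "ct", "ti", "io", "on"


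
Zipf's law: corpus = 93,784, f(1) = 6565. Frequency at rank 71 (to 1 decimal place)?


Zipf's law: f(r) = f(1) / r
f(1) = 6565
f(71) = 6565 / 71
= 92.5 occurrences


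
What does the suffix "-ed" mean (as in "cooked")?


Suffix: -ed
As in: cooked -> cook + -ed
Meaning = past tense


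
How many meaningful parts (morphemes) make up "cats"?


Word: "cats"
Morphemes: cat + -s
Each morpheme carries meaning
= 2 morphemes


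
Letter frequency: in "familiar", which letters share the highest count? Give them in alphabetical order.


Word: "familiar"
Letter counts:
  'a': 2
  'f': 1
  'i': 2
  'l': 1
  'm': 1
  'r': 1
Maximum count = 2
Most frequent = 'a', 'i' (2 times each)


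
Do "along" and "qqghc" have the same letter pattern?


Pattern of "along": [0, 1, 2, 3, 4]
Pattern of "qqghc": [0, 0, 1, 2, 3]
Patterns do not match
Same pattern = No


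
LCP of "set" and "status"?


Word 1: "set"
Word 2: "status"
Comparing from start:
  Pos 0: 's' == 's'
  Pos 1: 'e' != 't' (stop)
LCP = "s" (length 1)


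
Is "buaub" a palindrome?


Word: "buaub"
Reversed: "buaub"
Forward == Backward? buaub == buaub
Palindrome = Yes


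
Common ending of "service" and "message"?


Word 1: "service"
Word 2: "message"
Comparing from end:
  Pos -1: 'e' == 'e'
  Pos -2: 'c' != 'g' (stop)
LCS = "e" (length 1)


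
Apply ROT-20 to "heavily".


Word: "heavily"
Shift: 20
Each letter → (letter + shift) mod 26:
  'h' (7) + 20 = 1 → 'b'
  'e' (4) + 20 = 24 → 'y'
  'a' (0) + 20 = 20 → 'u'
  'v' (21) + 20 = 15 → 'p'
  'i' (8) + 20 = 2 → 'c'
  'l' (11) + 20 = 5 → 'f'
  'y' (24) + 20 = 18 → 's'
Result = "byupcfs"


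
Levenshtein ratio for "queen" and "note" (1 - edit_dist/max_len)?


Word 1: "queen" (length 5)
Word 2: "note" (length 4)
One optimal edit sequence:
  1. substitute 'q' -> 'n'  (+1)
  2. substitute 'u' -> 'o'  (+1)
  3. substitute 'e' -> 't'  (+1)
  4. keep 'e'
  5. delete 'n'  (+1)
Edit distance = 4
Max length = max(5, 4) = 5
Similarity = 1 - 4/5
= 0.2000


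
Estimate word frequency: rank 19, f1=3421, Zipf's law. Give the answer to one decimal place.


Zipf's law: f(r) = f(1) / r
f(1) = 3421
f(19) = 3421 / 19
= 180.1 occurrences


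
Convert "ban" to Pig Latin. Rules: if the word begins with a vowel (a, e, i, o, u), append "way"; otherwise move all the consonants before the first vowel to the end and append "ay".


Word: "ban"
Starts with consonant(s) → move to end, add 'ay'
Consonant cluster: "b"
Pig Latin = "anbay"


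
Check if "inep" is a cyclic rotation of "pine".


Word: "pine", Candidate: "inep"
Method: check if candidate is substring of word+word
"pinepine" contains "inep"? Yes
Is rotation = Yes


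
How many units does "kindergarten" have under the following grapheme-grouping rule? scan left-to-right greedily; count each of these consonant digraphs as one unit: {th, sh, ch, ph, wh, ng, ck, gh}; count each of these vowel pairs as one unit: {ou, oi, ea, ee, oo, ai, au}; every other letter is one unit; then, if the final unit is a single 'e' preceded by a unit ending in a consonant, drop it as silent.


Word: "kindergarten" (12 letters)
Left-to-right scan:
  [1] 'k' (letter)
  [2] 'i' (letter)
  [3] 'n' (letter)
  [4] 'd' (letter)
  [5] 'e' (letter)
  [6] 'r' (letter)
  [7] 'g' (letter)
  [8] 'a' (letter)
  [9] 'r' (letter)
  [10] 't' (letter)
  [11] 'e' (letter)
  [12] 'n' (letter)
Units from scan: 12
Sound units = 12 units


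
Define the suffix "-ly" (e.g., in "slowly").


Suffix: -ly
As in: slowly -> slow + -ly
Meaning = in a manner


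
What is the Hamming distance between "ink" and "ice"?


Comparing character by character (same length = 3):
  Pos 0: 'i' vs 'i' =
  Pos 1: 'n' vs 'c' !=
  Pos 2: 'k' vs 'e' !=
Hamming distance = 2


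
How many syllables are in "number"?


Word: "number"
Syllable breakdown: num | ber
Counting: 2 parts
= 2 syllables


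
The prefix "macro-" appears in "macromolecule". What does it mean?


Prefix: macro-
Example: macromolecule (macro- + molecule)
Meaning = large


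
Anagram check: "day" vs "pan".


Word 1: "day" → sorted: ady
Word 2: "pan" → sorted: anp
Same letters? ady != anp
Anagram = No


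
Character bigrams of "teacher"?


Word: "teacher" (length 7)
Number of bigrams = 7 - 2 + 1 = 6
  Position 0: "te"
  Position 1: "ea"
  Position 2: "ac"
  Position 3: "ch"
  Position 4: "he"
  Position 5: "er"
Bigrams = "te", "ea", "ac", "ch", "he", "er"


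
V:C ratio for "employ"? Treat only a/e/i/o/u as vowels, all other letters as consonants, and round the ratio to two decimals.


Word: "employ"
Vowels (a,e,i,o,u): 2
Consonants: 4
Ratio = 2/4
= 0.50


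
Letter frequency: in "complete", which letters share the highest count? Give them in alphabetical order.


Word: "complete"
Letter counts:
  'c': 1
  'e': 2
  'l': 1
  'm': 1
  'o': 1
  'p': 1
  't': 1
Maximum count = 2
Most frequent = 'e' (2 times each)


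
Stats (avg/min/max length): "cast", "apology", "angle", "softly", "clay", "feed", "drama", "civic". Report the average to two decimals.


Lengths: "cast"=4, "apology"=7, "angle"=5, "softly"=6, "clay"=4, "feed"=4, "drama"=5, "civic"=5
Sum = 40, Count = 8
Average = 40/8 = 5.00
= avg=5.00, min=4, max=7


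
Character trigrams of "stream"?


Word: "stream" (length 6)
Number of trigrams = 6 - 3 + 1 = 4
  Position 0: "str"
  Position 1: "tre"
  Position 2: "rea"
  Position 3: "eam"
Trigrams = "str", "tre", "rea", "eam"


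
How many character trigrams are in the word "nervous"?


Word: "nervous" (length 7)
Number of 3-grams = length - 3 + 1 = 7 - 3 + 1
= 5


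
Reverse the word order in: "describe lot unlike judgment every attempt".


Original: "describe lot unlike judgment every attempt"
Words (1..n): describe | lot | unlike | judgment | every | attempt
Reversed (n..1): attempt | every | judgment | unlike | lot | describe
Result = "attempt every judgment unlike lot describe"


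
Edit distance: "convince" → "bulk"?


Word 1: "convince" (length 8)
Word 2: "bulk" (length 4)
One optimal edit sequence (insert/delete/substitute each cost 1):
  1. delete 'c'  (+1)
  2. delete 'o'  (+1)
  3. delete 'n'  (+1)
  4. delete 'v'  (+1)
  5. substitute 'i' -> 'b'  (+1)
  6. substitute 'n' -> 'u'  (+1)
  7. substitute 'c' -> 'l'  (+1)
  8. substitute 'e' -> 'k'  (+1)
Total edit operations: 8
Edit distance = 8


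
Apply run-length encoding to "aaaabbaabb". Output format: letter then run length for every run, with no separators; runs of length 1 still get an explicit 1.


String: "aaaabbaabb"
Scanning for consecutive runs:
  'a' x 4
  'b' x 2
  'a' x 2
  'b' x 2
RLE = "a4b2a2b2"


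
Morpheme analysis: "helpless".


Word: "helpless"
Morphemes: help / -less
Each morpheme carries meaning
= 2 morphemes


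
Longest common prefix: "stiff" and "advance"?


Word 1: "stiff"
Word 2: "advance"
Comparing from start:
  Pos 0: 's' != 'a' (stop)
LCP = "" (length 0)


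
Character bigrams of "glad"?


Word: "glad" (length 4)
Number of bigrams = 4 - 2 + 1 = 3
  Position 0: "gl"
  Position 1: "la"
  Position 2: "ad"
Bigrams = "gl", "la", "ad"


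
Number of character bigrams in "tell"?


Word: "tell" (length 4)
Number of 2-grams = length - 2 + 1 = 4 - 2 + 1
= 3


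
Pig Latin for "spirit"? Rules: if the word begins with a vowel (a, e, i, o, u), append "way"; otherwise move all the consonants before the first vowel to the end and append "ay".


Word: "spirit"
Starts with consonant(s) → move to end, add 'ay'
Consonant cluster: "sp"
Pig Latin = "iritspay"


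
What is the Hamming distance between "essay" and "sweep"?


Comparing character by character (same length = 5):
  Pos 0: 'e' vs 's' !=
  Pos 1: 's' vs 'w' !=
  Pos 2: 's' vs 'e' !=
  Pos 3: 'a' vs 'e' !=
  Pos 4: 'y' vs 'p' !=
Hamming distance = 5


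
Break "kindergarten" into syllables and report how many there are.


Word: "kindergarten"
Syllable breakdown: kin | der | gar | ten
Counting: 4 parts
= 4 syllables


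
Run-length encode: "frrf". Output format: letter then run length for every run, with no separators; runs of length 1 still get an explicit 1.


String: "frrf"
Scanning for consecutive runs:
  'f' x 1
  'r' x 2
  'f' x 1
RLE = "f1r2f1"


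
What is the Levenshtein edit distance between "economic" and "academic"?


Word 1: "economic" (length 8)
Word 2: "academic" (length 8)
One optimal edit sequence (insert/delete/substitute each cost 1):
  1. substitute 'e' -> 'a'  (+1)
  2. keep 'c'
  3. substitute 'o' -> 'a'  (+1)
  4. substitute 'n' -> 'd'  (+1)
  5. substitute 'o' -> 'e'  (+1)
  6. keep 'm'
  7. keep 'i'
  8. keep 'c'
Total edit operations: 4
Edit distance = 4


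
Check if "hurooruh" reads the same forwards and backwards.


Word: "hurooruh"
Reversed: "hurooruh"
Forward == Backward? hurooruh == hurooruh
Palindrome = Yes


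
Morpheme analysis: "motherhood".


Word: "motherhood"
Morphemes: mother + -hood
Each morpheme carries meaning
= 2 morphemes


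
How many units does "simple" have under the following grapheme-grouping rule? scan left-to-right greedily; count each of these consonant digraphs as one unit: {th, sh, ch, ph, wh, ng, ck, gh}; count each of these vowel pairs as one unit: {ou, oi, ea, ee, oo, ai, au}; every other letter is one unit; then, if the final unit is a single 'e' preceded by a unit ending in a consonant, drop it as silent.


Word: "simple" (6 letters)
Left-to-right scan:
  (1) 's' (letter)
  (2) 'i' (letter)
  (3) 'm' (letter)
  (4) 'p' (letter)
  (5) 'l' (letter)
  (6) 'e' (letter)
Units from scan: 6
Final unit is 'e' after a consonant -> drop as silent (-1)
Sound units = 5 units


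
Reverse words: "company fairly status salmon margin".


Original: "company fairly status salmon margin"
Words (1..n): company | fairly | status | salmon | margin
Reversed (n..1): margin | salmon | status | fairly | company
Result = "margin salmon status fairly company"


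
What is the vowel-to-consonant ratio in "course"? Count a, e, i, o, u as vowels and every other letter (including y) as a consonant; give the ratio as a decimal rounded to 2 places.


Word: "course"
Vowels (a,e,i,o,u): 3
Consonants: 3
Ratio = 3/3
= 1.00


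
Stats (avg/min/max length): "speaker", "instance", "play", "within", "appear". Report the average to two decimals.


Lengths: "speaker"=7, "instance"=8, "play"=4, "within"=6, "appear"=6
Sum = 31, Count = 5
Average = 31/5 = 6.20
= avg=6.20, min=4, max=8


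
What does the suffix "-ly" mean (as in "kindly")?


Suffix: -ly
Example: kindly (kind + -ly)
Meaning = in a manner


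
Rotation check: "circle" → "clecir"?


Word: "circle", Candidate: "clecir"
Method: check if candidate is substring of word+word
"circlecircle" contains "clecir"? Yes
Is rotation = Yes


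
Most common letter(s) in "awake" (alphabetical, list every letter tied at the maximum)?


Word: "awake"
Letter counts:
  'a': 2
  'e': 1
  'k': 1
  'w': 1
Maximum count = 2
Most frequent = 'a' (2 times each)


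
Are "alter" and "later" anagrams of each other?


Word 1: "alter" → sorted: aelrt
Word 2: "later" → sorted: aelrt
Same letters? aelrt == aelrt
Anagram = Yes


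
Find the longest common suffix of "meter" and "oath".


Word 1: "meter"
Word 2: "oath"
Comparing from end:
  Pos -1: 'r' != 'h' (stop)
LCS = "" (length 0)


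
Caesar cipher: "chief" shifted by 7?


Word: "chief"
Shift: 7
Each letter → (letter + shift) mod 26:
  'c' (2) + 7 = 9 → 'j'
  'h' (7) + 7 = 14 → 'o'
  'i' (8) + 7 = 15 → 'p'
  'e' (4) + 7 = 11 → 'l'
  'f' (5) + 7 = 12 → 'm'
Result = "joplm"


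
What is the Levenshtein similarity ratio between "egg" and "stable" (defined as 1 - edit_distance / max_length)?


Word 1: "egg" (length 3)
Word 2: "stable" (length 6)
One optimal edit sequence:
  1. insert 's'  (+1)
  2. insert 't'  (+1)
  3. insert 'a'  (+1)
  4. substitute 'e' -> 'b'  (+1)
  5. substitute 'g' -> 'l'  (+1)
  6. substitute 'g' -> 'e'  (+1)
Edit distance = 6
Max length = max(3, 6) = 6
Similarity = 1 - 6/6
= 0.0000


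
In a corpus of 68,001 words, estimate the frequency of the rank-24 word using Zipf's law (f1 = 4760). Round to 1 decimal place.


Zipf's law: f(r) = f(1) / r
f(1) = 4760
f(24) = 4760 / 24
= 198.3 occurrences


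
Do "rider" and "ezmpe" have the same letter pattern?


Pattern of "rider": [0, 1, 2, 3, 0]
Pattern of "ezmpe": [0, 1, 2, 3, 0]
Patterns match
Same pattern = Yes


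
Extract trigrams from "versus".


Word: "versus" (length 6)
Number of trigrams = 6 - 3 + 1 = 4
  Position 0: "ver"
  Position 1: "ers"
  Position 2: "rsu"
  Position 3: "sus"
Trigrams = "ver", "ers", "rsu", "sus"


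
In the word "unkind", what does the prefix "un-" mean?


Prefix: un-
As in: unkind -> un- + kind
Meaning = not / reverse


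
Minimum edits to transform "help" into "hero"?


Word 1: "help" (length 4)
Word 2: "hero" (length 4)
One optimal edit sequence (insert/delete/substitute each cost 1):
  1. keep 'h'
  2. keep 'e'
  3. substitute 'l' -> 'r'  (+1)
  4. substitute 'p' -> 'o'  (+1)
Total edit operations: 2
Edit distance = 2


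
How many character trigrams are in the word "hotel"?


Word: "hotel" (length 5)
Number of 3-grams = length - 3 + 1 = 5 - 3 + 1
= 3


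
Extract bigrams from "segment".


Word: "segment" (length 7)
Number of bigrams = 7 - 2 + 1 = 6
  Position 0: "se"
  Position 1: "eg"
  Position 2: "gm"
  Position 3: "me"
  Position 4: "en"
  Position 5: "nt"
Bigrams = "se", "eg", "gm", "me", "en", "nt"


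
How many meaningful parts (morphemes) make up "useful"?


Word: "useful"
Morphemes: use / -ful
Each morpheme carries meaning
= 2 morphemes


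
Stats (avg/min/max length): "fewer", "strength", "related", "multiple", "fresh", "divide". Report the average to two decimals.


Lengths: "fewer"=5, "strength"=8, "related"=7, "multiple"=8, "fresh"=5, "divide"=6
Sum = 39, Count = 6
Average = 39/6 = 6.50
= avg=6.50, min=5, max=8


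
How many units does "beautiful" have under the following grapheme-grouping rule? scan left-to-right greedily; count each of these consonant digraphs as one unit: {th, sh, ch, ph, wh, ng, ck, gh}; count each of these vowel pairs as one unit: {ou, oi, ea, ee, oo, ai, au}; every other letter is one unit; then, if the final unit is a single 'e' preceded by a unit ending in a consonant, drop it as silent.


Word: "beautiful" (9 letters)
Left-to-right scan:
  1. 'b' (letter)
  2. 'ea' (vowel-pair)
  3. 'u' (letter)
  4. 't' (letter)
  5. 'i' (letter)
  6. 'f' (letter)
  7. 'u' (letter)
  8. 'l' (letter)
Units from scan: 8
Sound units = 8 units


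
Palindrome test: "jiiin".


Word: "jiiin"
Reversed: "niiij"
Forward == Backward? jiiin != niiij
Palindrome = No


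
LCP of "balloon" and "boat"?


Word 1: "balloon"
Word 2: "boat"
Comparing from start:
  Pos 0: 'b' == 'b'
  Pos 1: 'a' != 'o' (stop)
LCP = "b" (length 1)


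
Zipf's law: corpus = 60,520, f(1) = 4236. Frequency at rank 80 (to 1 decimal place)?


Zipf's law: f(r) = f(1) / r
f(1) = 4236
f(80) = 4236 / 80
= 53.0 occurrences


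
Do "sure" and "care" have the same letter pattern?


Pattern of "sure": [0, 1, 2, 3]
Pattern of "care": [0, 1, 2, 3]
Patterns match
Same pattern = Yes


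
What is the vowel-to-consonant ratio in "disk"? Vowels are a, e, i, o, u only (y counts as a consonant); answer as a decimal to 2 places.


Word: "disk"
Vowels (a,e,i,o,u): 1
Consonants: 3
Ratio = 1/3
= 0.33


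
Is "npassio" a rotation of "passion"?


Word: "passion", Candidate: "npassio"
Method: check if candidate is substring of word+word
"passionpassion" contains "npassio"? Yes
Is rotation = Yes


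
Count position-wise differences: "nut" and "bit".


Comparing character by character (same length = 3):
  Pos 0: 'n' vs 'b' !=
  Pos 1: 'u' vs 'i' !=
  Pos 2: 't' vs 't' =
Hamming distance = 2


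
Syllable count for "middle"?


Word: "middle"
Syllable breakdown: mid · dle
Counting: 2 parts
= 2 syllables


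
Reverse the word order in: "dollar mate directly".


Original: "dollar mate directly"
Words (1..n): dollar | mate | directly
Reversed (n..1): directly | mate | dollar
Result = "directly mate dollar"


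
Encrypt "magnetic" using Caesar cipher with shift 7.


Word: "magnetic"
Shift: 7
Each letter → (letter + shift) mod 26:
  'm' (12) + 7 = 19 → 't'
  'a' (0) + 7 = 7 → 'h'
  'g' (6) + 7 = 13 → 'n'
  'n' (13) + 7 = 20 → 'u'
  'e' (4) + 7 = 11 → 'l'
  't' (19) + 7 = 0 → 'a'
  'i' (8) + 7 = 15 → 'p'
  'c' (2) + 7 = 9 → 'j'
Result = "thnulapj"


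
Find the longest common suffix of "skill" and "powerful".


Word 1: "skill"
Word 2: "powerful"
Comparing from end:
  Pos -1: 'l' == 'l'
  Pos -2: 'l' != 'u' (stop)
LCS = "l" (length 1)


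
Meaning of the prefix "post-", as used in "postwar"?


Prefix: post-
As in: postwar -> post- + war
Meaning = after


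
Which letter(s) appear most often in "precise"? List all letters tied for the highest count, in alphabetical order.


Word: "precise"
Letter counts:
  'c': 1
  'e': 2
  'i': 1
  'p': 1
  'r': 1
  's': 1
Maximum count = 2
Most frequent = 'e' (2 times each)


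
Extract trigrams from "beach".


Word: "beach" (length 5)
Number of trigrams = 5 - 3 + 1 = 3
  Position 0: "bea"
  Position 1: "eac"
  Position 2: "ach"
Trigrams = "bea", "eac", "ach"


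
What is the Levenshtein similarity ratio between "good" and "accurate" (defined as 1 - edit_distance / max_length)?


Word 1: "good" (length 4)
Word 2: "accurate" (length 8)
One optimal edit sequence:
  1. insert 'a'  (+1)
  2. insert 'c'  (+1)
  3. insert 'c'  (+1)
  4. insert 'u'  (+1)
  5. substitute 'g' -> 'r'  (+1)
  6. substitute 'o' -> 'a'  (+1)
  7. substitute 'o' -> 't'  (+1)
  8. substitute 'd' -> 'e'  (+1)
Edit distance = 8
Max length = max(4, 8) = 8
Similarity = 1 - 8/8
= 0.0000


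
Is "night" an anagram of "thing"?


Word 1: "thing" → sorted: ghint
Word 2: "night" → sorted: ghint
Same letters? ghint == ghint
Anagram = Yes


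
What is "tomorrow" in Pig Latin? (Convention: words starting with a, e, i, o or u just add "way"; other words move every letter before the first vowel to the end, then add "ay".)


Word: "tomorrow"
Starts with consonant(s) → move to end, add 'ay'
Consonant cluster: "t"
Pig Latin = "omorrowtay"


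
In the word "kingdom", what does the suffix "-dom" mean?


Suffix: -dom
Example: kingdom (king + -dom)
Meaning = state / realm


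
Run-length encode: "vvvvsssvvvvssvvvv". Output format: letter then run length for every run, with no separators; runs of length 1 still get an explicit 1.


String: "vvvvsssvvvvssvvvv"
Scanning for consecutive runs:
  'v' x 4
  's' x 3
  'v' x 4
  's' x 2
  'v' x 4
RLE = "v4s3v4s2v4"


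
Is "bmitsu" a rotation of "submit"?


Word: "submit", Candidate: "bmitsu"
Method: check if candidate is substring of word+word
"submitsubmit" contains "bmitsu"? Yes
Is rotation = Yes


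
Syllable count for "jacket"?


Word: "jacket"
Syllable breakdown: jack | et
Counting: 2 parts
= 2 syllables


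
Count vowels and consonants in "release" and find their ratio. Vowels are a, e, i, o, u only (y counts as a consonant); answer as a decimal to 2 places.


Word: "release"
Vowels (a,e,i,o,u): 4
Consonants: 3
Ratio = 4/3
= 1.33


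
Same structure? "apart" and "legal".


Pattern of "apart": [0, 1, 0, 2, 3]
Pattern of "legal": [0, 1, 2, 3, 0]
Patterns do not match
Same pattern = No


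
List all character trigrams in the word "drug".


Word: "drug" (length 4)
Number of trigrams = 4 - 3 + 1 = 2
  Position 0: "dru"
  Position 1: "rug"
Trigrams = "dru", "rug"


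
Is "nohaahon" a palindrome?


Word: "nohaahon"
Reversed: "nohaahon"
Forward == Backward? nohaahon == nohaahon
Palindrome = Yes


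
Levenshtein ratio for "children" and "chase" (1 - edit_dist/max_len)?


Word 1: "children" (length 8)
Word 2: "chase" (length 5)
One optimal edit sequence:
  1. keep 'c'
  2. keep 'h'
  3. delete 'i'  (+1)
  4. delete 'l'  (+1)
  5. substitute 'd' -> 'a'  (+1)
  6. substitute 'r' -> 's'  (+1)
  7. keep 'e'
  8. delete 'n'  (+1)
Edit distance = 5
Max length = max(8, 5) = 8
Similarity = 1 - 5/8
= 0.3750


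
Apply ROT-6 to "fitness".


Word: "fitness"
Shift: 6
Each letter → (letter + shift) mod 26:
  'f' (5) + 6 = 11 → 'l'
  'i' (8) + 6 = 14 → 'o'
  't' (19) + 6 = 25 → 'z'
  'n' (13) + 6 = 19 → 't'
  'e' (4) + 6 = 10 → 'k'
  's' (18) + 6 = 24 → 'y'
  's' (18) + 6 = 24 → 'y'
Result = "loztkyy"
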